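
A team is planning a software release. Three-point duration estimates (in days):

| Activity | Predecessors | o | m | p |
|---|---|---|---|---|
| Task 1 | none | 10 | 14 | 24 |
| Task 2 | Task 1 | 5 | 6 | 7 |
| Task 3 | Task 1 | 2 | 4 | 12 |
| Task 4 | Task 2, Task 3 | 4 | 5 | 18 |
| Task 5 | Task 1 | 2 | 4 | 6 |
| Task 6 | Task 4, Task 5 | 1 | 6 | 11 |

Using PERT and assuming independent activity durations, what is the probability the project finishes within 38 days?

te_Task 1 = (10 + 4·14 + 24)/6 = 90/6 = 15; σ²_Task 1 = ((24−10)/6)² = 5.444
te_Task 2 = (5 + 4·6 + 7)/6 = 36/6 = 6; σ²_Task 2 = ((7−5)/6)² = 0.111
te_Task 3 = (2 + 4·4 + 12)/6 = 30/6 = 5; σ²_Task 3 = ((12−2)/6)² = 2.778
te_Task 4 = (4 + 4·5 + 18)/6 = 42/6 = 7; σ²_Task 4 = ((18−4)/6)² = 5.444
te_Task 5 = (2 + 4·4 + 6)/6 = 24/6 = 4; σ²_Task 5 = ((6−2)/6)² = 0.444
te_Task 6 = (1 + 4·6 + 11)/6 = 36/6 = 6; σ²_Task 6 = ((11−1)/6)² = 2.778

Forward pass:
ES_Task 1 = 0; EF_Task 1 = 15
ES_Task 2 = 15; EF_Task 2 = 15+6 = 21
ES_Task 3 = 15; EF_Task 3 = 15+5 = 20
ES_Task 4 = max(EF_Task 2=21, EF_Task 3=20) = 21; EF_Task 4 = 21+7 = 28
ES_Task 5 = 15; EF_Task 5 = 15+4 = 19
ES_Task 6 = max(EF_Task 4=28, EF_Task 5=19) = 28; EF_Task 6 = 28+6 = 34
Expected project duration μ = 34 days. Critical path: Task 1 → Task 2 → Task 4 → Task 6.

Variance along critical path = 5.444 + 0.111 + 5.444 + 2.778 = 13.778; σ = √13.778 = 3.712 days.
Z = (38 − 34) / 3.712 = 1.078
P(T ≤ 38) = Φ(1.078) ≈ 0.859

0.859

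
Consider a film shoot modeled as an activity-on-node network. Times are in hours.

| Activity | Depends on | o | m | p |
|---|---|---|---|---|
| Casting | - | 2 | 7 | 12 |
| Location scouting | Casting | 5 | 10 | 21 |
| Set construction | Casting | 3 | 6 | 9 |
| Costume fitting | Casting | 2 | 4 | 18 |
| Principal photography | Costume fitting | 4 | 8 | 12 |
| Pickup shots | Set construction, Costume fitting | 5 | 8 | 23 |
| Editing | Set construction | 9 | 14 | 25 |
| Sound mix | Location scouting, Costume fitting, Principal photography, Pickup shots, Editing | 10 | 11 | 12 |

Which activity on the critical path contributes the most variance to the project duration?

Editing

te_Casting = (2 + 4·7 + 12)/6 = 42/6 = 7; σ²_Casting = ((12−2)/6)² = 2.778
te_Location scouting = (5 + 4·10 + 21)/6 = 66/6 = 11; σ²_Location scouting = ((21−5)/6)² = 7.111
te_Set construction = (3 + 4·6 + 9)/6 = 36/6 = 6; σ²_Set construction = ((9−3)/6)² = 1.000
te_Costume fitting = (2 + 4·4 + 18)/6 = 36/6 = 6; σ²_Costume fitting = ((18−2)/6)² = 7.111
te_Principal photography = (4 + 4·8 + 12)/6 = 48/6 = 8; σ²_Principal photography = ((12−4)/6)² = 1.778
te_Pickup shots = (5 + 4·8 + 23)/6 = 60/6 = 10; σ²_Pickup shots = ((23−5)/6)² = 9.000
te_Editing = (9 + 4·14 + 25)/6 = 90/6 = 15; σ²_Editing = ((25−9)/6)² = 7.111
te_Sound mix = (10 + 4·11 + 12)/6 = 66/6 = 11; σ²_Sound mix = ((12−10)/6)² = 0.111

Forward pass:
ES_Casting = 0; EF_Casting = 7
ES_Location scouting = 7; EF_Location scouting = 7+11 = 18
ES_Set construction = 7; EF_Set construction = 7+6 = 13
ES_Costume fitting = 7; EF_Costume fitting = 7+6 = 13
ES_Principal photography = 13; EF_Principal photography = 13+8 = 21
ES_Pickup shots = max(EF_Set construction=13, EF_Costume fitting=13) = 13; EF_Pickup shots = 13+10 = 23
ES_Editing = 13; EF_Editing = 13+15 = 28
ES_Sound mix = max(EF_Location scouting=18, EF_Costume fitting=13, EF_Principal photography=21, EF_Pickup shots=23, EF_Editing=28) = 28; EF_Sound mix = 28+11 = 39
Expected project duration μ = 39 hours. Critical path: Casting → Set construction → Editing → Sound mix.

Variances on critical path: σ²_Casting=2.778, σ²_Set construction=1.000, σ²_Editing=7.111, σ²_Sound mix=0.111.
Largest is σ²_Editing = 7.111.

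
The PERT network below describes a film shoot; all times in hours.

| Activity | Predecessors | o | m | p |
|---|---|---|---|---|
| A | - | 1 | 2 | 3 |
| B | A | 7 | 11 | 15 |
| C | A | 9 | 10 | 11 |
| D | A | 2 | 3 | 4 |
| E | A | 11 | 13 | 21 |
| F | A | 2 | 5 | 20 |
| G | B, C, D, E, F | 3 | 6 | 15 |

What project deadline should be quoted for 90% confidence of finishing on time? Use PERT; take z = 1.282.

26.4 hours

te_A = (1 + 4·2 + 3)/6 = 12/6 = 2; σ²_A = ((3−1)/6)² = 0.111
te_B = (7 + 4·11 + 15)/6 = 66/6 = 11; σ²_B = ((15−7)/6)² = 1.778
te_C = (9 + 4·10 + 11)/6 = 60/6 = 10; σ²_C = ((11−9)/6)² = 0.111
te_D = (2 + 4·3 + 4)/6 = 18/6 = 3; σ²_D = ((4−2)/6)² = 0.111
te_E = (11 + 4·13 + 21)/6 = 84/6 = 14; σ²_E = ((21−11)/6)² = 2.778
te_F = (2 + 4·5 + 20)/6 = 42/6 = 7; σ²_F = ((20−2)/6)² = 9.000
te_G = (3 + 4·6 + 15)/6 = 42/6 = 7; σ²_G = ((15−3)/6)² = 4.000

Forward pass:
ES_A = 0; EF_A = 2
ES_B = 2; EF_B = 2+11 = 13
ES_C = 2; EF_C = 2+10 = 12
ES_D = 2; EF_D = 2+3 = 5
ES_E = 2; EF_E = 2+14 = 16
ES_F = 2; EF_F = 2+7 = 9
ES_G = max(EF_B=13, EF_C=12, EF_D=5, EF_E=16, EF_F=9) = 16; EF_G = 16+7 = 23
Expected project duration μ = 23 hours. Critical path: A → E → G.

Variance along critical path = 0.111 + 2.778 + 4.000 = 6.889; σ = 2.625 hours.
D = μ + z·σ = 23 + 1.282·2.625 = 26.4 hours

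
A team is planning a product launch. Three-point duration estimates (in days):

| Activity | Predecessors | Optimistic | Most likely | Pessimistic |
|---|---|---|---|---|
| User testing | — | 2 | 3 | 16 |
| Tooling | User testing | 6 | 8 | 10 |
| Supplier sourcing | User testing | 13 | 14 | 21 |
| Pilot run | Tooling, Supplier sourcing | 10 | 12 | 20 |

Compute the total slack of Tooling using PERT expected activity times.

te_User testing = (2 + 4·3 + 16)/6 = 30/6 = 5
te_Tooling = (6 + 4·8 + 10)/6 = 48/6 = 8
te_Supplier sourcing = (13 + 4·14 + 21)/6 = 90/6 = 15
te_Pilot run = (10 + 4·12 + 20)/6 = 78/6 = 13

Forward pass:
ES_User testing = 0; EF_User testing = 5
ES_Tooling = 5; EF_Tooling = 5+8 = 13
ES_Supplier sourcing = 5; EF_Supplier sourcing = 5+15 = 20
ES_Pilot run = max(EF_Tooling=13, EF_Supplier sourcing=20) = 20; EF_Pilot run = 20+13 = 33
Expected project duration μ = 33 days. Critical path: User testing → Supplier sourcing → Pilot run.

Backward pass:
LF_Pilot run = 33; LS_Pilot run = 33−13 = 20
LF_Supplier sourcing = LS_Pilot run = 20; LS_Supplier sourcing = 20−15 = 5
LF_Tooling = LS_Pilot run = 20; LS_Tooling = 20−8 = 12
LF_User testing = min(LS_Tooling=12, LS_Supplier sourcing=5) = 5; LS_User testing = 5−5 = 0
Slack_Tooling = LS_Tooling − ES_Tooling = 12 − 5 = 7

7 days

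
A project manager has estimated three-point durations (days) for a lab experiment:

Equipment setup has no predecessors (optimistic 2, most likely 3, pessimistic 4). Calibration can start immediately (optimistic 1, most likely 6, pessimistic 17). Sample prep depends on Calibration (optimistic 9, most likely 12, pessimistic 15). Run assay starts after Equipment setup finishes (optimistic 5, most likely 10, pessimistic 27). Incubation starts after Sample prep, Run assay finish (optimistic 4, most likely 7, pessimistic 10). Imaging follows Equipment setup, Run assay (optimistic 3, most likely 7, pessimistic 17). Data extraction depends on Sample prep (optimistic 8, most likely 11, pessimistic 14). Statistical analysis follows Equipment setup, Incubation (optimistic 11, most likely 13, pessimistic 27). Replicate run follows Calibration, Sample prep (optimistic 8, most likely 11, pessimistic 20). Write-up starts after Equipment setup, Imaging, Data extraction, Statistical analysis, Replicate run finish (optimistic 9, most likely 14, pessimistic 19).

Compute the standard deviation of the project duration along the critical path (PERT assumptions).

4.36 days

te_Equipment setup = (2 + 4·3 + 4)/6 = 18/6 = 3; σ²_Equipment setup = ((4−2)/6)² = 0.111
te_Calibration = (1 + 4·6 + 17)/6 = 42/6 = 7; σ²_Calibration = ((17−1)/6)² = 7.111
te_Sample prep = (9 + 4·12 + 15)/6 = 72/6 = 12; σ²_Sample prep = ((15−9)/6)² = 1.000
te_Run assay = (5 + 4·10 + 27)/6 = 72/6 = 12; σ²_Run assay = ((27−5)/6)² = 13.444
te_Incubation = (4 + 4·7 + 10)/6 = 42/6 = 7; σ²_Incubation = ((10−4)/6)² = 1.000
te_Imaging = (3 + 4·7 + 17)/6 = 48/6 = 8; σ²_Imaging = ((17−3)/6)² = 5.444
te_Data extraction = (8 + 4·11 + 14)/6 = 66/6 = 11; σ²_Data extraction = ((14−8)/6)² = 1.000
te_Statistical analysis = (11 + 4·13 + 27)/6 = 90/6 = 15; σ²_Statistical analysis = ((27−11)/6)² = 7.111
te_Replicate run = (8 + 4·11 + 20)/6 = 72/6 = 12; σ²_Replicate run = ((20−8)/6)² = 4.000
te_Write-up = (9 + 4·14 + 19)/6 = 84/6 = 14; σ²_Write-up = ((19−9)/6)² = 2.778

Forward pass:
ES_Equipment setup = 0; EF_Equipment setup = 3
ES_Calibration = 0; EF_Calibration = 7
ES_Sample prep = 7; EF_Sample prep = 7+12 = 19
ES_Run assay = 3; EF_Run assay = 3+12 = 15
ES_Incubation = max(EF_Sample prep=19, EF_Run assay=15) = 19; EF_Incubation = 19+7 = 26
ES_Imaging = max(EF_Equipment setup=3, EF_Run assay=15) = 15; EF_Imaging = 15+8 = 23
ES_Data extraction = 19; EF_Data extraction = 19+11 = 30
ES_Statistical analysis = max(EF_Equipment setup=3, EF_Incubation=26) = 26; EF_Statistical analysis = 26+15 = 41
ES_Replicate run = max(EF_Calibration=7, EF_Sample prep=19) = 19; EF_Replicate run = 19+12 = 31
ES_Write-up = max(EF_Equipment setup=3, EF_Imaging=23, EF_Data extraction=30, EF_Statistical analysis=41, EF_Replicate run=31) = 41; EF_Write-up = 41+14 = 55
Expected project duration μ = 55 days. Critical path: Calibration → Sample prep → Incubation → Statistical analysis → Write-up.

Variance along critical path = 7.111 + 1.000 + 1.000 + 7.111 + 2.778 = 19.000
σ = √19.000 = 4.359 days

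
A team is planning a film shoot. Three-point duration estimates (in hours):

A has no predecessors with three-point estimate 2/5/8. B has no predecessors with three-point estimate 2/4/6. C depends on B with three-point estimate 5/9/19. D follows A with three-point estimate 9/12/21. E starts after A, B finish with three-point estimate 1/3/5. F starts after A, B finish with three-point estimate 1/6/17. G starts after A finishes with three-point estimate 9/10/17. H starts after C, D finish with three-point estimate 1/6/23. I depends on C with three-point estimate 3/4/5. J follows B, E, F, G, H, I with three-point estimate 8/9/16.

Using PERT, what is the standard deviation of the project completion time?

te_A = (2 + 4·5 + 8)/6 = 30/6 = 5; σ²_A = ((8−2)/6)² = 1.000
te_B = (2 + 4·4 + 6)/6 = 24/6 = 4; σ²_B = ((6−2)/6)² = 0.444
te_C = (5 + 4·9 + 19)/6 = 60/6 = 10; σ²_C = ((19−5)/6)² = 5.444
te_D = (9 + 4·12 + 21)/6 = 78/6 = 13; σ²_D = ((21−9)/6)² = 4.000
te_E = (1 + 4·3 + 5)/6 = 18/6 = 3; σ²_E = ((5−1)/6)² = 0.444
te_F = (1 + 4·6 + 17)/6 = 42/6 = 7; σ²_F = ((17−1)/6)² = 7.111
te_G = (9 + 4·10 + 17)/6 = 66/6 = 11; σ²_G = ((17−9)/6)² = 1.778
te_H = (1 + 4·6 + 23)/6 = 48/6 = 8; σ²_H = ((23−1)/6)² = 13.444
te_I = (3 + 4·4 + 5)/6 = 24/6 = 4; σ²_I = ((5−3)/6)² = 0.111
te_J = (8 + 4·9 + 16)/6 = 60/6 = 10; σ²_J = ((16−8)/6)² = 1.778

Forward pass:
ES_A = 0; EF_A = 5
ES_B = 0; EF_B = 4
ES_C = 4; EF_C = 4+10 = 14
ES_D = 5; EF_D = 5+13 = 18
ES_E = max(EF_A=5, EF_B=4) = 5; EF_E = 5+3 = 8
ES_F = max(EF_A=5, EF_B=4) = 5; EF_F = 5+7 = 12
ES_G = 5; EF_G = 5+11 = 16
ES_H = max(EF_C=14, EF_D=18) = 18; EF_H = 18+8 = 26
ES_I = 14; EF_I = 14+4 = 18
ES_J = max(EF_B=4, EF_E=8, EF_F=12, EF_G=16, EF_H=26, EF_I=18) = 26; EF_J = 26+10 = 36
Expected project duration μ = 36 hours. Critical path: A → D → H → J.

Variance along critical path = 1.000 + 4.000 + 13.444 + 1.778 = 20.222
σ = √20.222 = 4.497 hours

4.50 hours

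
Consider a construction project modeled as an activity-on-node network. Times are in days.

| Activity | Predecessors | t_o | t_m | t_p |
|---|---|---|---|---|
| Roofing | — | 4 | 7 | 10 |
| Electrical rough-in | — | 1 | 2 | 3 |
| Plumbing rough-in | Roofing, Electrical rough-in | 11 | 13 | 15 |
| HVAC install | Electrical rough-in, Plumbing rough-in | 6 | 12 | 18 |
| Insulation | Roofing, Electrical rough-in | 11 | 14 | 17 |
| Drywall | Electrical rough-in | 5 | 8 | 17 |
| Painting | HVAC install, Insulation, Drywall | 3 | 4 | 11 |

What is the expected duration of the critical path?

37 days

te_Roofing = (4 + 4·7 + 10)/6 = 42/6 = 7
te_Electrical rough-in = (1 + 4·2 + 3)/6 = 12/6 = 2
te_Plumbing rough-in = (11 + 4·13 + 15)/6 = 78/6 = 13
te_HVAC install = (6 + 4·12 + 18)/6 = 72/6 = 12
te_Insulation = (11 + 4·14 + 17)/6 = 84/6 = 14
te_Drywall = (5 + 4·8 + 17)/6 = 54/6 = 9
te_Painting = (3 + 4·4 + 11)/6 = 30/6 = 5

Forward pass:
ES_Roofing = 0; EF_Roofing = 7
ES_Electrical rough-in = 0; EF_Electrical rough-in = 2
ES_Plumbing rough-in = max(EF_Roofing=7, EF_Electrical rough-in=2) = 7; EF_Plumbing rough-in = 7+13 = 20
ES_HVAC install = max(EF_Electrical rough-in=2, EF_Plumbing rough-in=20) = 20; EF_HVAC install = 20+12 = 32
ES_Insulation = max(EF_Roofing=7, EF_Electrical rough-in=2) = 7; EF_Insulation = 7+14 = 21
ES_Drywall = 2; EF_Drywall = 2+9 = 11
ES_Painting = max(EF_HVAC install=32, EF_Insulation=21, EF_Drywall=11) = 32; EF_Painting = 32+5 = 37
Expected project duration μ = 37 days. Critical path: Roofing → Plumbing rough-in → HVAC install → Painting.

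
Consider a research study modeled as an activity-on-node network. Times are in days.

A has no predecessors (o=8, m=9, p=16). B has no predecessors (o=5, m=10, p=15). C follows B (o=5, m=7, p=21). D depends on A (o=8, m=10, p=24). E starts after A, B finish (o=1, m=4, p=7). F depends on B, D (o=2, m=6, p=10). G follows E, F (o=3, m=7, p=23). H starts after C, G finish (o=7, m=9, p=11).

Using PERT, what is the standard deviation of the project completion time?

te_A = (8 + 4·9 + 16)/6 = 60/6 = 10; σ²_A = ((16−8)/6)² = 1.778
te_B = (5 + 4·10 + 15)/6 = 60/6 = 10; σ²_B = ((15−5)/6)² = 2.778
te_C = (5 + 4·7 + 21)/6 = 54/6 = 9; σ²_C = ((21−5)/6)² = 7.111
te_D = (8 + 4·10 + 24)/6 = 72/6 = 12; σ²_D = ((24−8)/6)² = 7.111
te_E = (1 + 4·4 + 7)/6 = 24/6 = 4; σ²_E = ((7−1)/6)² = 1.000
te_F = (2 + 4·6 + 10)/6 = 36/6 = 6; σ²_F = ((10−2)/6)² = 1.778
te_G = (3 + 4·7 + 23)/6 = 54/6 = 9; σ²_G = ((23−3)/6)² = 11.111
te_H = (7 + 4·9 + 11)/6 = 54/6 = 9; σ²_H = ((11−7)/6)² = 0.444

Forward pass:
ES_A = 0; EF_A = 10
ES_B = 0; EF_B = 10
ES_C = 10; EF_C = 10+9 = 19
ES_D = 10; EF_D = 10+12 = 22
ES_E = max(EF_A=10, EF_B=10) = 10; EF_E = 10+4 = 14
ES_F = max(EF_B=10, EF_D=22) = 22; EF_F = 22+6 = 28
ES_G = max(EF_E=14, EF_F=28) = 28; EF_G = 28+9 = 37
ES_H = max(EF_C=19, EF_G=37) = 37; EF_H = 37+9 = 46
Expected project duration μ = 46 days. Critical path: A → D → F → G → H.

Variance along critical path = 1.778 + 7.111 + 1.778 + 11.111 + 0.444 = 22.222
σ = √22.222 = 4.714 days

4.71 days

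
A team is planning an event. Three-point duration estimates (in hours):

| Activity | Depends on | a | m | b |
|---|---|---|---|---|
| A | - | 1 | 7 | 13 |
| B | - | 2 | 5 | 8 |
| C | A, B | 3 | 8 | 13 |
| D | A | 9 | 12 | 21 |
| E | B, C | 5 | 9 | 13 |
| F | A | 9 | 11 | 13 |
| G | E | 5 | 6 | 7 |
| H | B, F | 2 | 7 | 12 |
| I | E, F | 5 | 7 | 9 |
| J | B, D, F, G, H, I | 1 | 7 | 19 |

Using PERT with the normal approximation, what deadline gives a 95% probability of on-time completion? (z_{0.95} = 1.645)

te_A = (1 + 4·7 + 13)/6 = 42/6 = 7; σ²_A = ((13−1)/6)² = 4.000
te_B = (2 + 4·5 + 8)/6 = 30/6 = 5; σ²_B = ((8−2)/6)² = 1.000
te_C = (3 + 4·8 + 13)/6 = 48/6 = 8; σ²_C = ((13−3)/6)² = 2.778
te_D = (9 + 4·12 + 21)/6 = 78/6 = 13; σ²_D = ((21−9)/6)² = 4.000
te_E = (5 + 4·9 + 13)/6 = 54/6 = 9; σ²_E = ((13−5)/6)² = 1.778
te_F = (9 + 4·11 + 13)/6 = 66/6 = 11; σ²_F = ((13−9)/6)² = 0.444
te_G = (5 + 4·6 + 7)/6 = 36/6 = 6; σ²_G = ((7−5)/6)² = 0.111
te_H = (2 + 4·7 + 12)/6 = 42/6 = 7; σ²_H = ((12−2)/6)² = 2.778
te_I = (5 + 4·7 + 9)/6 = 42/6 = 7; σ²_I = ((9−5)/6)² = 0.444
te_J = (1 + 4·7 + 19)/6 = 48/6 = 8; σ²_J = ((19−1)/6)² = 9.000

Forward pass:
ES_A = 0; EF_A = 7
ES_B = 0; EF_B = 5
ES_C = max(EF_A=7, EF_B=5) = 7; EF_C = 7+8 = 15
ES_D = 7; EF_D = 7+13 = 20
ES_E = max(EF_B=5, EF_C=15) = 15; EF_E = 15+9 = 24
ES_F = 7; EF_F = 7+11 = 18
ES_G = 24; EF_G = 24+6 = 30
ES_H = max(EF_B=5, EF_F=18) = 18; EF_H = 18+7 = 25
ES_I = max(EF_E=24, EF_F=18) = 24; EF_I = 24+7 = 31
ES_J = max(EF_B=5, EF_D=20, EF_F=18, EF_G=30, EF_H=25, EF_I=31) = 31; EF_J = 31+8 = 39
Expected project duration μ = 39 hours. Critical path: A → C → E → I → J.

Variance along critical path = 4.000 + 2.778 + 1.778 + 0.444 + 9.000 = 18.000; σ = 4.243 hours.
D = μ + z·σ = 39 + 1.645·4.243 = 46.0 hours

46.0 hours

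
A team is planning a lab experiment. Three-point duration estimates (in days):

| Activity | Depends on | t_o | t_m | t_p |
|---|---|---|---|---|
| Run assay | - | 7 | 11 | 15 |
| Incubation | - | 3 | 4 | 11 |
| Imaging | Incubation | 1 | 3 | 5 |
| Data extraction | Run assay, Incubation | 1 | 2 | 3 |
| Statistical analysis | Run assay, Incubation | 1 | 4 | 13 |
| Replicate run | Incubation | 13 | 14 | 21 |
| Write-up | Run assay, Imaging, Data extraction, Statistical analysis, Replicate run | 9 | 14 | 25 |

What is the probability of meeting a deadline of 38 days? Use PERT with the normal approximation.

0.821

te_Run assay = (7 + 4·11 + 15)/6 = 66/6 = 11; σ²_Run assay = ((15−7)/6)² = 1.778
te_Incubation = (3 + 4·4 + 11)/6 = 30/6 = 5; σ²_Incubation = ((11−3)/6)² = 1.778
te_Imaging = (1 + 4·3 + 5)/6 = 18/6 = 3; σ²_Imaging = ((5−1)/6)² = 0.444
te_Data extraction = (1 + 4·2 + 3)/6 = 12/6 = 2; σ²_Data extraction = ((3−1)/6)² = 0.111
te_Statistical analysis = (1 + 4·4 + 13)/6 = 30/6 = 5; σ²_Statistical analysis = ((13−1)/6)² = 4.000
te_Replicate run = (13 + 4·14 + 21)/6 = 90/6 = 15; σ²_Replicate run = ((21−13)/6)² = 1.778
te_Write-up = (9 + 4·14 + 25)/6 = 90/6 = 15; σ²_Write-up = ((25−9)/6)² = 7.111

Forward pass:
ES_Run assay = 0; EF_Run assay = 11
ES_Incubation = 0; EF_Incubation = 5
ES_Imaging = 5; EF_Imaging = 5+3 = 8
ES_Data extraction = max(EF_Run assay=11, EF_Incubation=5) = 11; EF_Data extraction = 11+2 = 13
ES_Statistical analysis = max(EF_Run assay=11, EF_Incubation=5) = 11; EF_Statistical analysis = 11+5 = 16
ES_Replicate run = 5; EF_Replicate run = 5+15 = 20
ES_Write-up = max(EF_Run assay=11, EF_Imaging=8, EF_Data extraction=13, EF_Statistical analysis=16, EF_Replicate run=20) = 20; EF_Write-up = 20+15 = 35
Expected project duration μ = 35 days. Critical path: Incubation → Replicate run → Write-up.

Variance along critical path = 1.778 + 1.778 + 7.111 = 10.667; σ = √10.667 = 3.266 days.
Z = (38 − 35) / 3.266 = 0.919
P(T ≤ 38) = Φ(0.919) ≈ 0.821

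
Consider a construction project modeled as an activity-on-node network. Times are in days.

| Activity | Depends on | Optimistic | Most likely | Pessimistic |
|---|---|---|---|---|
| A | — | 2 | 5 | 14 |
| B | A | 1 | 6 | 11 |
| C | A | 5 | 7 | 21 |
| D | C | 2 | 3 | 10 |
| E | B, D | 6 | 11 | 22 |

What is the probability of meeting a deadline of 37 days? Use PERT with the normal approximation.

0.910

te_A = (2 + 4·5 + 14)/6 = 36/6 = 6; σ²_A = ((14−2)/6)² = 4.000
te_B = (1 + 4·6 + 11)/6 = 36/6 = 6; σ²_B = ((11−1)/6)² = 2.778
te_C = (5 + 4·7 + 21)/6 = 54/6 = 9; σ²_C = ((21−5)/6)² = 7.111
te_D = (2 + 4·3 + 10)/6 = 24/6 = 4; σ²_D = ((10−2)/6)² = 1.778
te_E = (6 + 4·11 + 22)/6 = 72/6 = 12; σ²_E = ((22−6)/6)² = 7.111

Forward pass:
ES_A = 0; EF_A = 6
ES_B = 6; EF_B = 6+6 = 12
ES_C = 6; EF_C = 6+9 = 15
ES_D = 15; EF_D = 15+4 = 19
ES_E = max(EF_B=12, EF_D=19) = 19; EF_E = 19+12 = 31
Expected project duration μ = 31 days. Critical path: A → C → D → E.

Variance along critical path = 4.000 + 7.111 + 1.778 + 7.111 = 20.000; σ = √20.000 = 4.472 days.
Z = (37 − 31) / 4.472 = 1.342
P(T ≤ 37) = Φ(1.342) ≈ 0.910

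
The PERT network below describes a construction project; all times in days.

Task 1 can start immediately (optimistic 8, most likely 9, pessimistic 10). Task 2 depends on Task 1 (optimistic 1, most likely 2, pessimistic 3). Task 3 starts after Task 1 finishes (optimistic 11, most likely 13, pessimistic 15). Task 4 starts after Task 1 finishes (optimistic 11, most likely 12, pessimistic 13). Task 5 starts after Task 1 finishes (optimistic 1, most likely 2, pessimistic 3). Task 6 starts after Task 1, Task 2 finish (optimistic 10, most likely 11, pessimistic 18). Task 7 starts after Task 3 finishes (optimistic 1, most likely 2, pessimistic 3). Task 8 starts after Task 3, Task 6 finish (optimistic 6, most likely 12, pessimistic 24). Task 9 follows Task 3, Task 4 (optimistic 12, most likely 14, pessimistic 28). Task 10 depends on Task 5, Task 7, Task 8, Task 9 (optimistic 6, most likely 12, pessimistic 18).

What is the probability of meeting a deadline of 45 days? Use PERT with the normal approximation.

0.072

te_Task 1 = (8 + 4·9 + 10)/6 = 54/6 = 9; σ²_Task 1 = ((10−8)/6)² = 0.111
te_Task 2 = (1 + 4·2 + 3)/6 = 12/6 = 2; σ²_Task 2 = ((3−1)/6)² = 0.111
te_Task 3 = (11 + 4·13 + 15)/6 = 78/6 = 13; σ²_Task 3 = ((15−11)/6)² = 0.444
te_Task 4 = (11 + 4·12 + 13)/6 = 72/6 = 12; σ²_Task 4 = ((13−11)/6)² = 0.111
te_Task 5 = (1 + 4·2 + 3)/6 = 12/6 = 2; σ²_Task 5 = ((3−1)/6)² = 0.111
te_Task 6 = (10 + 4·11 + 18)/6 = 72/6 = 12; σ²_Task 6 = ((18−10)/6)² = 1.778
te_Task 7 = (1 + 4·2 + 3)/6 = 12/6 = 2; σ²_Task 7 = ((3−1)/6)² = 0.111
te_Task 8 = (6 + 4·12 + 24)/6 = 78/6 = 13; σ²_Task 8 = ((24−6)/6)² = 9.000
te_Task 9 = (12 + 4·14 + 28)/6 = 96/6 = 16; σ²_Task 9 = ((28−12)/6)² = 7.111
te_Task 10 = (6 + 4·12 + 18)/6 = 72/6 = 12; σ²_Task 10 = ((18−6)/6)² = 4.000

Forward pass:
ES_Task 1 = 0; EF_Task 1 = 9
ES_Task 2 = 9; EF_Task 2 = 9+2 = 11
ES_Task 3 = 9; EF_Task 3 = 9+13 = 22
ES_Task 4 = 9; EF_Task 4 = 9+12 = 21
ES_Task 5 = 9; EF_Task 5 = 9+2 = 11
ES_Task 6 = max(EF_Task 1=9, EF_Task 2=11) = 11; EF_Task 6 = 11+12 = 23
ES_Task 7 = 22; EF_Task 7 = 22+2 = 24
ES_Task 8 = max(EF_Task 3=22, EF_Task 6=23) = 23; EF_Task 8 = 23+13 = 36
ES_Task 9 = max(EF_Task 3=22, EF_Task 4=21) = 22; EF_Task 9 = 22+16 = 38
ES_Task 10 = max(EF_Task 5=11, EF_Task 7=24, EF_Task 8=36, EF_Task 9=38) = 38; EF_Task 10 = 38+12 = 50
Expected project duration μ = 50 days. Critical path: Task 1 → Task 3 → Task 9 → Task 10.

Variance along critical path = 0.111 + 0.444 + 7.111 + 4.000 = 11.667; σ = √11.667 = 3.416 days.
Z = (45 − 50) / 3.416 = -1.464
P(T ≤ 45) = Φ(-1.464) ≈ 0.072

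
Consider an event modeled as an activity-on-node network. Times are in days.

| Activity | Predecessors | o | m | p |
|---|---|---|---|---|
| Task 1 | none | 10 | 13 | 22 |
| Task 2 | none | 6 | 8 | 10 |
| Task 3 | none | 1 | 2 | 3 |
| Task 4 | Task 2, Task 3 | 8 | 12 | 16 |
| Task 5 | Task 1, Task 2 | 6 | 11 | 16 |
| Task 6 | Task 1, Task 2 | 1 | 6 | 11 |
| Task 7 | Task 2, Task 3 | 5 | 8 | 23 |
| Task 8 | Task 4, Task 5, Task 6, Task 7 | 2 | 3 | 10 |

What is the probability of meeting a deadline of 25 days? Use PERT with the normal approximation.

te_Task 1 = (10 + 4·13 + 22)/6 = 84/6 = 14; σ²_Task 1 = ((22−10)/6)² = 4.000
te_Task 2 = (6 + 4·8 + 10)/6 = 48/6 = 8; σ²_Task 2 = ((10−6)/6)² = 0.444
te_Task 3 = (1 + 4·2 + 3)/6 = 12/6 = 2; σ²_Task 3 = ((3−1)/6)² = 0.111
te_Task 4 = (8 + 4·12 + 16)/6 = 72/6 = 12; σ²_Task 4 = ((16−8)/6)² = 1.778
te_Task 5 = (6 + 4·11 + 16)/6 = 66/6 = 11; σ²_Task 5 = ((16−6)/6)² = 2.778
te_Task 6 = (1 + 4·6 + 11)/6 = 36/6 = 6; σ²_Task 6 = ((11−1)/6)² = 2.778
te_Task 7 = (5 + 4·8 + 23)/6 = 60/6 = 10; σ²_Task 7 = ((23−5)/6)² = 9.000
te_Task 8 = (2 + 4·3 + 10)/6 = 24/6 = 4; σ²_Task 8 = ((10−2)/6)² = 1.778

Forward pass:
ES_Task 1 = 0; EF_Task 1 = 14
ES_Task 2 = 0; EF_Task 2 = 8
ES_Task 3 = 0; EF_Task 3 = 2
ES_Task 4 = max(EF_Task 2=8, EF_Task 3=2) = 8; EF_Task 4 = 8+12 = 20
ES_Task 5 = max(EF_Task 1=14, EF_Task 2=8) = 14; EF_Task 5 = 14+11 = 25
ES_Task 6 = max(EF_Task 1=14, EF_Task 2=8) = 14; EF_Task 6 = 14+6 = 20
ES_Task 7 = max(EF_Task 2=8, EF_Task 3=2) = 8; EF_Task 7 = 8+10 = 18
ES_Task 8 = max(EF_Task 4=20, EF_Task 5=25, EF_Task 6=20, EF_Task 7=18) = 25; EF_Task 8 = 25+4 = 29
Expected project duration μ = 29 days. Critical path: Task 1 → Task 5 → Task 8.

Variance along critical path = 4.000 + 2.778 + 1.778 = 8.556; σ = √8.556 = 2.925 days.
Z = (25 − 29) / 2.925 = -1.368
P(T ≤ 25) = Φ(-1.368) ≈ 0.086

0.086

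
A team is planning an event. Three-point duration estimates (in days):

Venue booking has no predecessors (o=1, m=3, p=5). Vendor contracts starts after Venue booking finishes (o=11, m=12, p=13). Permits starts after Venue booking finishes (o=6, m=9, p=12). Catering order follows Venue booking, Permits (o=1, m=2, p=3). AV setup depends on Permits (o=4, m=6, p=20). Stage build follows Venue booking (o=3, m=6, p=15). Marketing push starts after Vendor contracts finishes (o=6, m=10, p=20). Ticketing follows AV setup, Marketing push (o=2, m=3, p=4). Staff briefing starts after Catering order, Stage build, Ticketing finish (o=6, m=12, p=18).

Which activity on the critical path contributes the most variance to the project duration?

te_Venue booking = (1 + 4·3 + 5)/6 = 18/6 = 3; σ²_Venue booking = ((5−1)/6)² = 0.444
te_Vendor contracts = (11 + 4·12 + 13)/6 = 72/6 = 12; σ²_Vendor contracts = ((13−11)/6)² = 0.111
te_Permits = (6 + 4·9 + 12)/6 = 54/6 = 9; σ²_Permits = ((12−6)/6)² = 1.000
te_Catering order = (1 + 4·2 + 3)/6 = 12/6 = 2; σ²_Catering order = ((3−1)/6)² = 0.111
te_AV setup = (4 + 4·6 + 20)/6 = 48/6 = 8; σ²_AV setup = ((20−4)/6)² = 7.111
te_Stage build = (3 + 4·6 + 15)/6 = 42/6 = 7; σ²_Stage build = ((15−3)/6)² = 4.000
te_Marketing push = (6 + 4·10 + 20)/6 = 66/6 = 11; σ²_Marketing push = ((20−6)/6)² = 5.444
te_Ticketing = (2 + 4·3 + 4)/6 = 18/6 = 3; σ²_Ticketing = ((4−2)/6)² = 0.111
te_Staff briefing = (6 + 4·12 + 18)/6 = 72/6 = 12; σ²_Staff briefing = ((18−6)/6)² = 4.000

Forward pass:
ES_Venue booking = 0; EF_Venue booking = 3
ES_Vendor contracts = 3; EF_Vendor contracts = 3+12 = 15
ES_Permits = 3; EF_Permits = 3+9 = 12
ES_Catering order = max(EF_Venue booking=3, EF_Permits=12) = 12; EF_Catering order = 12+2 = 14
ES_AV setup = 12; EF_AV setup = 12+8 = 20
ES_Stage build = 3; EF_Stage build = 3+7 = 10
ES_Marketing push = 15; EF_Marketing push = 15+11 = 26
ES_Ticketing = max(EF_AV setup=20, EF_Marketing push=26) = 26; EF_Ticketing = 26+3 = 29
ES_Staff briefing = max(EF_Catering order=14, EF_Stage build=10, EF_Ticketing=29) = 29; EF_Staff briefing = 29+12 = 41
Expected project duration μ = 41 days. Critical path: Venue booking → Vendor contracts → Marketing push → Ticketing → Staff briefing.

Variances on critical path: σ²_Venue booking=0.444, σ²_Vendor contracts=0.111, σ²_Marketing push=5.444, σ²_Ticketing=0.111, σ²_Staff briefing=4.000.
Largest is σ²_Marketing push = 5.444.

Marketing push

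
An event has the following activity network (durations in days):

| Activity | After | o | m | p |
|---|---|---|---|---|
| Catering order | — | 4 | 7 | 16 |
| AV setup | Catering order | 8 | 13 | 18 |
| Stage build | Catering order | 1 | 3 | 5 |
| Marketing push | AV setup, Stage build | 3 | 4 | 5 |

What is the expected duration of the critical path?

25 days

te_Catering order = (4 + 4·7 + 16)/6 = 48/6 = 8
te_AV setup = (8 + 4·13 + 18)/6 = 78/6 = 13
te_Stage build = (1 + 4·3 + 5)/6 = 18/6 = 3
te_Marketing push = (3 + 4·4 + 5)/6 = 24/6 = 4

Forward pass:
ES_Catering order = 0; EF_Catering order = 8
ES_AV setup = 8; EF_AV setup = 8+13 = 21
ES_Stage build = 8; EF_Stage build = 8+3 = 11
ES_Marketing push = max(EF_AV setup=21, EF_Stage build=11) = 21; EF_Marketing push = 21+4 = 25
Expected project duration μ = 25 days. Critical path: Catering order → AV setup → Marketing push.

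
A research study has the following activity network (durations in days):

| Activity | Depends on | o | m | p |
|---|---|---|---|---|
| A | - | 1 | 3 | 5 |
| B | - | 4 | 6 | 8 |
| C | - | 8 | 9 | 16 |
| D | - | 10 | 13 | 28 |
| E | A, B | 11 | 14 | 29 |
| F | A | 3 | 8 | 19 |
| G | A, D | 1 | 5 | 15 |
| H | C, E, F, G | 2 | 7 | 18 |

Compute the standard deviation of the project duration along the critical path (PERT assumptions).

4.07 days

te_A = (1 + 4·3 + 5)/6 = 18/6 = 3; σ²_A = ((5−1)/6)² = 0.444
te_B = (4 + 4·6 + 8)/6 = 36/6 = 6; σ²_B = ((8−4)/6)² = 0.444
te_C = (8 + 4·9 + 16)/6 = 60/6 = 10; σ²_C = ((16−8)/6)² = 1.778
te_D = (10 + 4·13 + 28)/6 = 90/6 = 15; σ²_D = ((28−10)/6)² = 9.000
te_E = (11 + 4·14 + 29)/6 = 96/6 = 16; σ²_E = ((29−11)/6)² = 9.000
te_F = (3 + 4·8 + 19)/6 = 54/6 = 9; σ²_F = ((19−3)/6)² = 7.111
te_G = (1 + 4·5 + 15)/6 = 36/6 = 6; σ²_G = ((15−1)/6)² = 5.444
te_H = (2 + 4·7 + 18)/6 = 48/6 = 8; σ²_H = ((18−2)/6)² = 7.111

Forward pass:
ES_A = 0; EF_A = 3
ES_B = 0; EF_B = 6
ES_C = 0; EF_C = 10
ES_D = 0; EF_D = 15
ES_E = max(EF_A=3, EF_B=6) = 6; EF_E = 6+16 = 22
ES_F = 3; EF_F = 3+9 = 12
ES_G = max(EF_A=3, EF_D=15) = 15; EF_G = 15+6 = 21
ES_H = max(EF_C=10, EF_E=22, EF_F=12, EF_G=21) = 22; EF_H = 22+8 = 30
Expected project duration μ = 30 days. Critical path: B → E → H.

Variance along critical path = 0.444 + 9.000 + 7.111 = 16.556
σ = √16.556 = 4.069 days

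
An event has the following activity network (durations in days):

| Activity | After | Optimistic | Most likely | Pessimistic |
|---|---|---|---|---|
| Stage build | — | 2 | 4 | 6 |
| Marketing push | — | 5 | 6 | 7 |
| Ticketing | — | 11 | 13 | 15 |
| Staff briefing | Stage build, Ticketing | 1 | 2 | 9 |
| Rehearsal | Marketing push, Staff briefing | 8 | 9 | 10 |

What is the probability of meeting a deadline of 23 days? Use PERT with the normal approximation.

te_Stage build = (2 + 4·4 + 6)/6 = 24/6 = 4; σ²_Stage build = ((6−2)/6)² = 0.444
te_Marketing push = (5 + 4·6 + 7)/6 = 36/6 = 6; σ²_Marketing push = ((7−5)/6)² = 0.111
te_Ticketing = (11 + 4·13 + 15)/6 = 78/6 = 13; σ²_Ticketing = ((15−11)/6)² = 0.444
te_Staff briefing = (1 + 4·2 + 9)/6 = 18/6 = 3; σ²_Staff briefing = ((9−1)/6)² = 1.778
te_Rehearsal = (8 + 4·9 + 10)/6 = 54/6 = 9; σ²_Rehearsal = ((10−8)/6)² = 0.111

Forward pass:
ES_Stage build = 0; EF_Stage build = 4
ES_Marketing push = 0; EF_Marketing push = 6
ES_Ticketing = 0; EF_Ticketing = 13
ES_Staff briefing = max(EF_Stage build=4, EF_Ticketing=13) = 13; EF_Staff briefing = 13+3 = 16
ES_Rehearsal = max(EF_Marketing push=6, EF_Staff briefing=16) = 16; EF_Rehearsal = 16+9 = 25
Expected project duration μ = 25 days. Critical path: Ticketing → Staff briefing → Rehearsal.

Variance along critical path = 0.444 + 1.778 + 0.111 = 2.333; σ = √2.333 = 1.528 days.
Z = (23 − 25) / 1.528 = -1.309
P(T ≤ 23) = Φ(-1.309) ≈ 0.095

0.095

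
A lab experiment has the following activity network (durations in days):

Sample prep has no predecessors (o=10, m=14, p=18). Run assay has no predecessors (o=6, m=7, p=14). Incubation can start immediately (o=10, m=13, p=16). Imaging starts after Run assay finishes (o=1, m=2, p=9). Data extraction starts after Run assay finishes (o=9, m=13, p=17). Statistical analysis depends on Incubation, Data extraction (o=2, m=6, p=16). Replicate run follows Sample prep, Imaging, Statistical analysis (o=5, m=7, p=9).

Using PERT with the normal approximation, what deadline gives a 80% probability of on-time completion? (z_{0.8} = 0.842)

te_Sample prep = (10 + 4·14 + 18)/6 = 84/6 = 14; σ²_Sample prep = ((18−10)/6)² = 1.778
te_Run assay = (6 + 4·7 + 14)/6 = 48/6 = 8; σ²_Run assay = ((14−6)/6)² = 1.778
te_Incubation = (10 + 4·13 + 16)/6 = 78/6 = 13; σ²_Incubation = ((16−10)/6)² = 1.000
te_Imaging = (1 + 4·2 + 9)/6 = 18/6 = 3; σ²_Imaging = ((9−1)/6)² = 1.778
te_Data extraction = (9 + 4·13 + 17)/6 = 78/6 = 13; σ²_Data extraction = ((17−9)/6)² = 1.778
te_Statistical analysis = (2 + 4·6 + 16)/6 = 42/6 = 7; σ²_Statistical analysis = ((16−2)/6)² = 5.444
te_Replicate run = (5 + 4·7 + 9)/6 = 42/6 = 7; σ²_Replicate run = ((9−5)/6)² = 0.444

Forward pass:
ES_Sample prep = 0; EF_Sample prep = 14
ES_Run assay = 0; EF_Run assay = 8
ES_Incubation = 0; EF_Incubation = 13
ES_Imaging = 8; EF_Imaging = 8+3 = 11
ES_Data extraction = 8; EF_Data extraction = 8+13 = 21
ES_Statistical analysis = max(EF_Incubation=13, EF_Data extraction=21) = 21; EF_Statistical analysis = 21+7 = 28
ES_Replicate run = max(EF_Sample prep=14, EF_Imaging=11, EF_Statistical analysis=28) = 28; EF_Replicate run = 28+7 = 35
Expected project duration μ = 35 days. Critical path: Run assay → Data extraction → Statistical analysis → Replicate run.

Variance along critical path = 1.778 + 1.778 + 5.444 + 0.444 = 9.444; σ = 3.073 days.
D = μ + z·σ = 35 + 0.842·3.073 = 37.6 days

37.6 days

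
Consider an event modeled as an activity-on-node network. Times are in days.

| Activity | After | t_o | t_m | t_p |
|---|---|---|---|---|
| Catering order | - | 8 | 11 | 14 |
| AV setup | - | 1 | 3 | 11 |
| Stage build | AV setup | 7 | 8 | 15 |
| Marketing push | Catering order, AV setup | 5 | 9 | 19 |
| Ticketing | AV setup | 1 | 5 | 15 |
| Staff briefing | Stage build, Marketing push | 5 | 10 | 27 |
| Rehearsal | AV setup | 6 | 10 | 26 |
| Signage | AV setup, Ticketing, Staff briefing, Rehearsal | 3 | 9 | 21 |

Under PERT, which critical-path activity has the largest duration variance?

te_Catering order = (8 + 4·11 + 14)/6 = 66/6 = 11; σ²_Catering order = ((14−8)/6)² = 1.000
te_AV setup = (1 + 4·3 + 11)/6 = 24/6 = 4; σ²_AV setup = ((11−1)/6)² = 2.778
te_Stage build = (7 + 4·8 + 15)/6 = 54/6 = 9; σ²_Stage build = ((15−7)/6)² = 1.778
te_Marketing push = (5 + 4·9 + 19)/6 = 60/6 = 10; σ²_Marketing push = ((19−5)/6)² = 5.444
te_Ticketing = (1 + 4·5 + 15)/6 = 36/6 = 6; σ²_Ticketing = ((15−1)/6)² = 5.444
te_Staff briefing = (5 + 4·10 + 27)/6 = 72/6 = 12; σ²_Staff briefing = ((27−5)/6)² = 13.444
te_Rehearsal = (6 + 4·10 + 26)/6 = 72/6 = 12; σ²_Rehearsal = ((26−6)/6)² = 11.111
te_Signage = (3 + 4·9 + 21)/6 = 60/6 = 10; σ²_Signage = ((21−3)/6)² = 9.000

Forward pass:
ES_Catering order = 0; EF_Catering order = 11
ES_AV setup = 0; EF_AV setup = 4
ES_Stage build = 4; EF_Stage build = 4+9 = 13
ES_Marketing push = max(EF_Catering order=11, EF_AV setup=4) = 11; EF_Marketing push = 11+10 = 21
ES_Ticketing = 4; EF_Ticketing = 4+6 = 10
ES_Staff briefing = max(EF_Stage build=13, EF_Marketing push=21) = 21; EF_Staff briefing = 21+12 = 33
ES_Rehearsal = 4; EF_Rehearsal = 4+12 = 16
ES_Signage = max(EF_AV setup=4, EF_Ticketing=10, EF_Staff briefing=33, EF_Rehearsal=16) = 33; EF_Signage = 33+10 = 43
Expected project duration μ = 43 days. Critical path: Catering order → Marketing push → Staff briefing → Signage.

Variances on critical path: σ²_Catering order=1.000, σ²_Marketing push=5.444, σ²_Staff briefing=13.444, σ²_Signage=9.000.
Largest is σ²_Staff briefing = 13.444.

Staff briefing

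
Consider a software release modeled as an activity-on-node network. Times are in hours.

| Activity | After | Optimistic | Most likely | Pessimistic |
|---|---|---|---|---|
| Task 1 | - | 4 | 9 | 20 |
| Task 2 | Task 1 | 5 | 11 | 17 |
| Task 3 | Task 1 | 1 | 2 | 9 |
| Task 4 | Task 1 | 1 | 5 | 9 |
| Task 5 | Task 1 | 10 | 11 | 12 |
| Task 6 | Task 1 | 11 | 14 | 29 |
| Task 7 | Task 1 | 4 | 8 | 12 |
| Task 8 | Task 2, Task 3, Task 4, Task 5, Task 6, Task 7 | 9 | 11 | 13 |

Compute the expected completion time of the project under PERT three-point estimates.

te_Task 1 = (4 + 4·9 + 20)/6 = 60/6 = 10
te_Task 2 = (5 + 4·11 + 17)/6 = 66/6 = 11
te_Task 3 = (1 + 4·2 + 9)/6 = 18/6 = 3
te_Task 4 = (1 + 4·5 + 9)/6 = 30/6 = 5
te_Task 5 = (10 + 4·11 + 12)/6 = 66/6 = 11
te_Task 6 = (11 + 4·14 + 29)/6 = 96/6 = 16
te_Task 7 = (4 + 4·8 + 12)/6 = 48/6 = 8
te_Task 8 = (9 + 4·11 + 13)/6 = 66/6 = 11

Forward pass:
ES_Task 1 = 0; EF_Task 1 = 10
ES_Task 2 = 10; EF_Task 2 = 10+11 = 21
ES_Task 3 = 10; EF_Task 3 = 10+3 = 13
ES_Task 4 = 10; EF_Task 4 = 10+5 = 15
ES_Task 5 = 10; EF_Task 5 = 10+11 = 21
ES_Task 6 = 10; EF_Task 6 = 10+16 = 26
ES_Task 7 = 10; EF_Task 7 = 10+8 = 18
ES_Task 8 = max(EF_Task 2=21, EF_Task 3=13, EF_Task 4=15, EF_Task 5=21, EF_Task 6=26, EF_Task 7=18) = 26; EF_Task 8 = 26+11 = 37
Expected project duration μ = 37 hours. Critical path: Task 1 → Task 6 → Task 8.

37 hours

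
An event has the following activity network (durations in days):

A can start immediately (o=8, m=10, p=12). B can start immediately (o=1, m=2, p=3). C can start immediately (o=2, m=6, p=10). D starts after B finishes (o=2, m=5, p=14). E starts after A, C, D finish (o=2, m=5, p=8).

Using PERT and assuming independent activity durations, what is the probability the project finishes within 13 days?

te_A = (8 + 4·10 + 12)/6 = 60/6 = 10; σ²_A = ((12−8)/6)² = 0.444
te_B = (1 + 4·2 + 3)/6 = 12/6 = 2; σ²_B = ((3−1)/6)² = 0.111
te_C = (2 + 4·6 + 10)/6 = 36/6 = 6; σ²_C = ((10−2)/6)² = 1.778
te_D = (2 + 4·5 + 14)/6 = 36/6 = 6; σ²_D = ((14−2)/6)² = 4.000
te_E = (2 + 4·5 + 8)/6 = 30/6 = 5; σ²_E = ((8−2)/6)² = 1.000

Forward pass:
ES_A = 0; EF_A = 10
ES_B = 0; EF_B = 2
ES_C = 0; EF_C = 6
ES_D = 2; EF_D = 2+6 = 8
ES_E = max(EF_A=10, EF_C=6, EF_D=8) = 10; EF_E = 10+5 = 15
Expected project duration μ = 15 days. Critical path: A → E.

Variance along critical path = 0.444 + 1.000 = 1.444; σ = √1.444 = 1.202 days.
Z = (13 − 15) / 1.202 = -1.664
P(T ≤ 13) = Φ(-1.664) ≈ 0.048

0.048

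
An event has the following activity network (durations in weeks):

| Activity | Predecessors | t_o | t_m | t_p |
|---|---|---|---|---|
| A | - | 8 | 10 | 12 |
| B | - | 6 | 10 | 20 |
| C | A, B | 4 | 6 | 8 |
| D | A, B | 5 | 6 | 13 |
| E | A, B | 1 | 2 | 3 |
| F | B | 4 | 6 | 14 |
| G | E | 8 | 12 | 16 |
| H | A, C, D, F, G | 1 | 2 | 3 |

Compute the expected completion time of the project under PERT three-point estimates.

27 weeks

te_A = (8 + 4·10 + 12)/6 = 60/6 = 10
te_B = (6 + 4·10 + 20)/6 = 66/6 = 11
te_C = (4 + 4·6 + 8)/6 = 36/6 = 6
te_D = (5 + 4·6 + 13)/6 = 42/6 = 7
te_E = (1 + 4·2 + 3)/6 = 12/6 = 2
te_F = (4 + 4·6 + 14)/6 = 42/6 = 7
te_G = (8 + 4·12 + 16)/6 = 72/6 = 12
te_H = (1 + 4·2 + 3)/6 = 12/6 = 2

Forward pass:
ES_A = 0; EF_A = 10
ES_B = 0; EF_B = 11
ES_C = max(EF_A=10, EF_B=11) = 11; EF_C = 11+6 = 17
ES_D = max(EF_A=10, EF_B=11) = 11; EF_D = 11+7 = 18
ES_E = max(EF_A=10, EF_B=11) = 11; EF_E = 11+2 = 13
ES_F = 11; EF_F = 11+7 = 18
ES_G = 13; EF_G = 13+12 = 25
ES_H = max(EF_A=10, EF_C=17, EF_D=18, EF_F=18, EF_G=25) = 25; EF_H = 25+2 = 27
Expected project duration μ = 27 weeks. Critical path: B → E → G → H.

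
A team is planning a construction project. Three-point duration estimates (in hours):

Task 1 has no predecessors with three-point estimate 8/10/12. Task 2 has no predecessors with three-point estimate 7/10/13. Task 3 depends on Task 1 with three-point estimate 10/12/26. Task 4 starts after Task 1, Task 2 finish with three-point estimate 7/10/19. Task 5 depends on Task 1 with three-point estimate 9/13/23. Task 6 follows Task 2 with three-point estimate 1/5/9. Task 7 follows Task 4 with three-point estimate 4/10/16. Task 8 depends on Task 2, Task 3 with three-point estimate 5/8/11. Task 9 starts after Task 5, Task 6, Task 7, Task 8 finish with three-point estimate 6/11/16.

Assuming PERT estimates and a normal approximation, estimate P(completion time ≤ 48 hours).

0.931

te_Task 1 = (8 + 4·10 + 12)/6 = 60/6 = 10; σ²_Task 1 = ((12−8)/6)² = 0.444
te_Task 2 = (7 + 4·10 + 13)/6 = 60/6 = 10; σ²_Task 2 = ((13−7)/6)² = 1.000
te_Task 3 = (10 + 4·12 + 26)/6 = 84/6 = 14; σ²_Task 3 = ((26−10)/6)² = 7.111
te_Task 4 = (7 + 4·10 + 19)/6 = 66/6 = 11; σ²_Task 4 = ((19−7)/6)² = 4.000
te_Task 5 = (9 + 4·13 + 23)/6 = 84/6 = 14; σ²_Task 5 = ((23−9)/6)² = 5.444
te_Task 6 = (1 + 4·5 + 9)/6 = 30/6 = 5; σ²_Task 6 = ((9−1)/6)² = 1.778
te_Task 7 = (4 + 4·10 + 16)/6 = 60/6 = 10; σ²_Task 7 = ((16−4)/6)² = 4.000
te_Task 8 = (5 + 4·8 + 11)/6 = 48/6 = 8; σ²_Task 8 = ((11−5)/6)² = 1.000
te_Task 9 = (6 + 4·11 + 16)/6 = 66/6 = 11; σ²_Task 9 = ((16−6)/6)² = 2.778

Forward pass:
ES_Task 1 = 0; EF_Task 1 = 10
ES_Task 2 = 0; EF_Task 2 = 10
ES_Task 3 = 10; EF_Task 3 = 10+14 = 24
ES_Task 4 = max(EF_Task 1=10, EF_Task 2=10) = 10; EF_Task 4 = 10+11 = 21
ES_Task 5 = 10; EF_Task 5 = 10+14 = 24
ES_Task 6 = 10; EF_Task 6 = 10+5 = 15
ES_Task 7 = 21; EF_Task 7 = 21+10 = 31
ES_Task 8 = max(EF_Task 2=10, EF_Task 3=24) = 24; EF_Task 8 = 24+8 = 32
ES_Task 9 = max(EF_Task 5=24, EF_Task 6=15, EF_Task 7=31, EF_Task 8=32) = 32; EF_Task 9 = 32+11 = 43
Expected project duration μ = 43 hours. Critical path: Task 1 → Task 3 → Task 8 → Task 9.

Variance along critical path = 0.444 + 7.111 + 1.000 + 2.778 = 11.333; σ = √11.333 = 3.367 hours.
Z = (48 − 43) / 3.367 = 1.485
P(T ≤ 48) = Φ(1.485) ≈ 0.931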